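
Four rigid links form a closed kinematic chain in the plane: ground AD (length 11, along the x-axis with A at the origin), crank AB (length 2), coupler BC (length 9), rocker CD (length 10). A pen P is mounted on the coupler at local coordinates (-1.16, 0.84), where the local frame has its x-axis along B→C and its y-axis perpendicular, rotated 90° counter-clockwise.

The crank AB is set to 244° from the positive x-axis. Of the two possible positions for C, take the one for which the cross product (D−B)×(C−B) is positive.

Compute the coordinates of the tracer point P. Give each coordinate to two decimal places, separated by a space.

A=(0,0), D=(11.00,0)
B = A + 2.00·(cos244°, sin244°) = (-0.8767, -1.7976)
|BD| = 12.0120
circle(B,9.00) ∩ circle(D,10.00): a=5.2151, h=7.3350
  candidates: C₊=(3.1820,6.2353) cross=88.108; C₋=(5.3773,-8.2696) cross=-88.108
  mode + wants cross > 0 → take C=(3.1820,6.2353) (cross=88.108)
ex = (C−B)/|BC| = (0.4510,0.8925); ey = (-0.8925,0.4510)
P = B + -1.16·ex + 0.84·ey = (-2.1496,-2.4541)

-2.15 -2.45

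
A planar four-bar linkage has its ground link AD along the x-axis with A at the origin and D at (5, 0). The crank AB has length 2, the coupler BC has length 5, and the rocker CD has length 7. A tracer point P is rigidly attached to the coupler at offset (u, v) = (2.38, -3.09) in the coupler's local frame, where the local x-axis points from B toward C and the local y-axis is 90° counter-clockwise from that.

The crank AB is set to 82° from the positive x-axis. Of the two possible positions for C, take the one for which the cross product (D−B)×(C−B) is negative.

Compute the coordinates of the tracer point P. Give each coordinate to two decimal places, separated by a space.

-3.44 0.82

A=(0,0), D=(5.00,0)
B = A + 2.00·(cos82°, sin82°) = (0.2783, 1.9805)
|BD| = 5.1202
circle(B,5.00) ∩ circle(D,7.00): a=0.2164, h=4.9953
  candidates: C₊=(2.4102,6.5033) cross=25.577; C₋=(-1.4543,-2.7097) cross=-25.577
  mode - wants cross < 0 → take C=(-1.4543,-2.7097) (cross=-25.577)
ex = (C−B)/|BC| = (-0.3465,-0.9380); ey = (0.9380,-0.3465)
P = B + 2.38·ex + -3.09·ey = (-3.4449,0.8188)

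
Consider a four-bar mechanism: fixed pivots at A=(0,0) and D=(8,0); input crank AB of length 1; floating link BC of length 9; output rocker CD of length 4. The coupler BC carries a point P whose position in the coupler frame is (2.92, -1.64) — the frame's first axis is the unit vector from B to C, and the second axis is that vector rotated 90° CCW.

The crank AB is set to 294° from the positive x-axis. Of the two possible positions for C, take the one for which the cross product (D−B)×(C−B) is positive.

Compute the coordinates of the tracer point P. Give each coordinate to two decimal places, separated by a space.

3.75 -0.69

A=(0,0), D=(8.00,0)
B = A + 1.00·(cos294°, sin294°) = (0.4067, -0.9135)
|BD| = 7.6480
circle(B,9.00) ∩ circle(D,4.00): a=8.0735, h=3.9773
  candidates: C₊=(7.9473,3.9997) cross=30.419; C₋=(8.8975,-3.8980) cross=-30.419
  mode + wants cross > 0 → take C=(7.9473,3.9997) (cross=30.419)
ex = (C−B)/|BC| = (0.8378,0.5459); ey = (-0.5459,0.8378)
P = B + 2.92·ex + -1.64·ey = (3.7485,-0.6935)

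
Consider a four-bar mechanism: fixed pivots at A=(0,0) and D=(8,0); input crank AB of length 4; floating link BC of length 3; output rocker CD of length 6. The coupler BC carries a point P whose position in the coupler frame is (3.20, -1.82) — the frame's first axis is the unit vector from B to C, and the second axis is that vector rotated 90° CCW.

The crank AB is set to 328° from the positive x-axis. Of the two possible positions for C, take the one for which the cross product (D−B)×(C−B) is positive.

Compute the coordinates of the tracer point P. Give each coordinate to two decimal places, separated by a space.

A=(0,0), D=(8.00,0)
B = A + 4.00·(cos328°, sin328°) = (3.3922, -2.1197)
|BD| = 5.0720
circle(B,3.00) ∩ circle(D,6.00): a=-0.1257, h=2.9974
  candidates: C₊=(2.0253,0.5508) cross=15.203; C₋=(4.5307,-4.8953) cross=-15.203
  mode + wants cross > 0 → take C=(2.0253,0.5508) (cross=15.203)
ex = (C−B)/|BC| = (-0.4556,0.8902); ey = (-0.8902,-0.4556)
P = B + 3.20·ex + -1.82·ey = (3.5543,1.5581)

3.55 1.56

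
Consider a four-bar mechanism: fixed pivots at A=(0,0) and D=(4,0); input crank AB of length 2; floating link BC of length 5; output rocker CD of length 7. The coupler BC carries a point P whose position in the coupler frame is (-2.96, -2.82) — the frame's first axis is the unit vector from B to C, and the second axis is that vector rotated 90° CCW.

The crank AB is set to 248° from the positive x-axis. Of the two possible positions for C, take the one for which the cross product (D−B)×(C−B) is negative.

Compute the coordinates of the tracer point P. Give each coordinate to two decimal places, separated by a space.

-4.52 -0.27

A=(0,0), D=(4.00,0)
B = A + 2.00·(cos248°, sin248°) = (-0.7492, -1.8544)
|BD| = 5.0984
circle(B,5.00) ∩ circle(D,7.00): a=0.1955, h=4.9962
  candidates: C₊=(-2.3843,2.8707) cross=25.473; C₋=(1.2501,-6.4372) cross=-25.473
  mode - wants cross < 0 → take C=(1.2501,-6.4372) (cross=-25.473)
ex = (C−B)/|BC| = (0.3999,-0.9166); ey = (0.9166,0.3999)
P = B + -2.96·ex + -2.82·ey = (-4.5175,-0.2689)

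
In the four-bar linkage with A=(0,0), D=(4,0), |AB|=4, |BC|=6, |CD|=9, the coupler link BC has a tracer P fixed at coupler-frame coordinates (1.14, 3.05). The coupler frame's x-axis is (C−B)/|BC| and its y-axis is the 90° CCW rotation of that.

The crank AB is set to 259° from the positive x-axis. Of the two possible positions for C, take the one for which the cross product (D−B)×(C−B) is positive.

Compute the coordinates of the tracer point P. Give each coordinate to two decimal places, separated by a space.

-3.73 -5.27

A=(0,0), D=(4.00,0)
B = A + 4.00·(cos259°, sin259°) = (-0.7632, -3.9265)
|BD| = 6.1730
circle(B,6.00) ∩ circle(D,9.00): a=-0.5584, h=5.9740
  candidates: C₊=(-4.9940,0.3280) cross=36.877; C₋=(2.6058,-8.8914) cross=-36.877
  mode + wants cross > 0 → take C=(-4.9940,0.3280) (cross=36.877)
ex = (C−B)/|BC| = (-0.7051,0.7091); ey = (-0.7091,-0.7051)
P = B + 1.14·ex + 3.05·ey = (-3.7298,-5.2688)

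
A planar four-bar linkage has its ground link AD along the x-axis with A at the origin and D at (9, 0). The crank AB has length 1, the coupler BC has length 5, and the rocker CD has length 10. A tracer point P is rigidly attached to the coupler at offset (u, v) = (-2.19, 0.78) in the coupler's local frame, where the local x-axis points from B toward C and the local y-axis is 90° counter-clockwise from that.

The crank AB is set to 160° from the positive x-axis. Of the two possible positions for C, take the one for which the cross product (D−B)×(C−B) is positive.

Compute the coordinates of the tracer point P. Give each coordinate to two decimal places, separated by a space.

A=(0,0), D=(9.00,0)
B = A + 1.00·(cos160°, sin160°) = (-0.9397, 0.3420)
|BD| = 9.9456
circle(B,5.00) ∩ circle(D,10.00): a=1.2023, h=4.8533
  candidates: C₊=(0.4288,5.1511) cross=48.269; C₋=(0.0950,-4.5498) cross=-48.269
  mode + wants cross > 0 → take C=(0.4288,5.1511) (cross=48.269)
ex = (C−B)/|BC| = (0.2737,0.9618); ey = (-0.9618,0.2737)
P = B + -2.19·ex + 0.78·ey = (-2.2893,-1.5509)

-2.29 -1.55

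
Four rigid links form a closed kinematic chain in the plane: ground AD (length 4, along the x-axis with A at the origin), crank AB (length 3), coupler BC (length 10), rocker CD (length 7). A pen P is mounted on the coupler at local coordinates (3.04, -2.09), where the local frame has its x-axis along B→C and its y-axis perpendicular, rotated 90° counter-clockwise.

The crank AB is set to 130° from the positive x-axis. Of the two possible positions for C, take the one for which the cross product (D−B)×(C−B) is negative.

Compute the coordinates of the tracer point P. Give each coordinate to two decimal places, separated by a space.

A=(0,0), D=(4.00,0)
B = A + 3.00·(cos130°, sin130°) = (-1.9284, 2.2981)
|BD| = 6.3582
circle(B,10.00) ∩ circle(D,7.00): a=7.1897, h=6.9504
  candidates: C₊=(7.2874,6.1800) cross=44.192; C₋=(2.2630,-6.7811) cross=-44.192
  mode - wants cross < 0 → take C=(2.2630,-6.7811) (cross=-44.192)
ex = (C−B)/|BC| = (0.4191,-0.9079); ey = (0.9079,0.4191)
P = B + 3.04·ex + -2.09·ey = (-2.5517,-1.3380)

-2.55 -1.34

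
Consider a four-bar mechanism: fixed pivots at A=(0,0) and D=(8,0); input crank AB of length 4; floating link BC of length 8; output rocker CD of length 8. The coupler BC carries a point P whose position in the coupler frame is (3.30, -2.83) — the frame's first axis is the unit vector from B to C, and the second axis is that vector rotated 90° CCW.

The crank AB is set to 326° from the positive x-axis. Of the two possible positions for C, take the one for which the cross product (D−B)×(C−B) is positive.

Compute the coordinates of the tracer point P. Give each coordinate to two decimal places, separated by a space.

A=(0,0), D=(8.00,0)
B = A + 4.00·(cos326°, sin326°) = (3.3162, -2.2368)
|BD| = 5.1905
circle(B,8.00) ∩ circle(D,8.00): a=2.5953, h=7.5673
  candidates: C₊=(2.3971,5.7103) cross=39.278; C₋=(8.9191,-7.9470) cross=-39.278
  mode + wants cross > 0 → take C=(2.3971,5.7103) (cross=39.278)
ex = (C−B)/|BC| = (-0.1149,0.9934); ey = (-0.9934,-0.1149)
P = B + 3.30·ex + -2.83·ey = (5.7483,1.3665)

5.75 1.37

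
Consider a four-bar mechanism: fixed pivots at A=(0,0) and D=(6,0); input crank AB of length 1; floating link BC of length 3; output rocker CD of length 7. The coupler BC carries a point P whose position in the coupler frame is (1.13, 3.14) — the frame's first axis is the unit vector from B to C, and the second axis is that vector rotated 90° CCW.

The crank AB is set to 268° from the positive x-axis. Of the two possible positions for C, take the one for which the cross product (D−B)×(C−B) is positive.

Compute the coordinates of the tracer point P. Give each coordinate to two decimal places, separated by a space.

-3.35 -0.63

A=(0,0), D=(6.00,0)
B = A + 1.00·(cos268°, sin268°) = (-0.0349, -0.9994)
|BD| = 6.1171
circle(B,3.00) ∩ circle(D,7.00): a=-0.2110, h=2.9926
  candidates: C₊=(-0.7320,1.9185) cross=18.306; C₋=(0.2459,-3.9862) cross=-18.306
  mode + wants cross > 0 → take C=(-0.7320,1.9185) (cross=18.306)
ex = (C−B)/|BC| = (-0.2324,0.9726); ey = (-0.9726,-0.2324)
P = B + 1.13·ex + 3.14·ey = (-3.3515,-0.6299)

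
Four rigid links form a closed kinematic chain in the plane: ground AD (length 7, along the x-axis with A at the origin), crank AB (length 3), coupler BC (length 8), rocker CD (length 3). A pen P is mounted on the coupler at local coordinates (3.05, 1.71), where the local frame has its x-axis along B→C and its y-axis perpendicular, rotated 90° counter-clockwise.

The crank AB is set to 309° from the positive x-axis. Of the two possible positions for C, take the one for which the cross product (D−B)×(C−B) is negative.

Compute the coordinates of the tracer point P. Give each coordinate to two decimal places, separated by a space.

A=(0,0), D=(7.00,0)
B = A + 3.00·(cos309°, sin309°) = (1.8880, -2.3314)
|BD| = 5.6186
circle(B,8.00) ∩ circle(D,3.00): a=7.7038, h=2.1569
  candidates: C₊=(8.0022,2.8277) cross=12.119; C₋=(9.7922,-1.0972) cross=-12.119
  mode - wants cross < 0 → take C=(9.7922,-1.0972) (cross=-12.119)
ex = (C−B)/|BC| = (0.9880,0.1543); ey = (-0.1543,0.9880)
P = B + 3.05·ex + 1.71·ey = (4.6376,-0.1713)

4.64 -0.17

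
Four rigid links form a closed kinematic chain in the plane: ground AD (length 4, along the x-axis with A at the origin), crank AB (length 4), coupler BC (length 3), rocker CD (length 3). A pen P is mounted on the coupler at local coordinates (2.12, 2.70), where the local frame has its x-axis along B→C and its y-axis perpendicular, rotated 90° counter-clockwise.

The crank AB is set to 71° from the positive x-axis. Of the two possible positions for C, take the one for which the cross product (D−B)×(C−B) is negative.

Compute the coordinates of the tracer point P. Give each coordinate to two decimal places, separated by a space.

A=(0,0), D=(4.00,0)
B = A + 4.00·(cos71°, sin71°) = (1.3023, 3.7821)
|BD| = 4.6456
circle(B,3.00) ∩ circle(D,3.00): a=2.3228, h=1.8986
  candidates: C₊=(4.1968,2.9935) cross=8.820; C₋=(1.1055,0.7885) cross=-8.820
  mode - wants cross < 0 → take C=(1.1055,0.7885) (cross=-8.820)
ex = (C−B)/|BC| = (-0.0656,-0.9978); ey = (0.9978,-0.0656)
P = B + 2.12·ex + 2.70·ey = (3.8574,1.4895)

3.86 1.49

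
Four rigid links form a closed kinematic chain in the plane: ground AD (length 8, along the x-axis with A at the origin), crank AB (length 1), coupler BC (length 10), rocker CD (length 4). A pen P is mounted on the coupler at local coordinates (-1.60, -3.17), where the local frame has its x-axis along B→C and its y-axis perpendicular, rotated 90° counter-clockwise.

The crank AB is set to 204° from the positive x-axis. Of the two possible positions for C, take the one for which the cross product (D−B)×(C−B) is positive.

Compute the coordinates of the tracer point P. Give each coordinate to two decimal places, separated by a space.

-0.95 -3.96

A=(0,0), D=(8.00,0)
B = A + 1.00·(cos204°, sin204°) = (-0.9135, -0.4067)
|BD| = 8.9228
circle(B,10.00) ∩ circle(D,4.00): a=9.1684, h=3.9925
  candidates: C₊=(8.0634,3.9995) cross=35.624; C₋=(8.4274,-3.9771) cross=-35.624
  mode + wants cross > 0 → take C=(8.0634,3.9995) (cross=35.624)
ex = (C−B)/|BC| = (0.8977,0.4406); ey = (-0.4406,0.8977)
P = B + -1.60·ex + -3.17·ey = (-0.9531,-3.9574)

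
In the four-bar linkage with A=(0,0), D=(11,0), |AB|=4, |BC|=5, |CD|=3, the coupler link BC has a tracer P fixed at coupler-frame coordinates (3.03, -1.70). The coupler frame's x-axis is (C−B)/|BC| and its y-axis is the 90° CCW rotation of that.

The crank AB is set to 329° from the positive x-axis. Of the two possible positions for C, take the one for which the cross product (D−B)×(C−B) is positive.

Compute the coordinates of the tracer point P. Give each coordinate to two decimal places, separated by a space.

A=(0,0), D=(11.00,0)
B = A + 4.00·(cos329°, sin329°) = (3.4287, -2.0602)
|BD| = 7.8466
circle(B,5.00) ∩ circle(D,3.00): a=4.9429, h=0.7538
  candidates: C₊=(8.0002,-0.0350) cross=5.915; C₋=(8.3960,-1.4897) cross=-5.915
  mode + wants cross > 0 → take C=(8.0002,-0.0350) (cross=5.915)
ex = (C−B)/|BC| = (0.9143,0.4050); ey = (-0.4050,0.9143)
P = B + 3.03·ex + -1.70·ey = (6.8876,-2.3873)

6.89 -2.39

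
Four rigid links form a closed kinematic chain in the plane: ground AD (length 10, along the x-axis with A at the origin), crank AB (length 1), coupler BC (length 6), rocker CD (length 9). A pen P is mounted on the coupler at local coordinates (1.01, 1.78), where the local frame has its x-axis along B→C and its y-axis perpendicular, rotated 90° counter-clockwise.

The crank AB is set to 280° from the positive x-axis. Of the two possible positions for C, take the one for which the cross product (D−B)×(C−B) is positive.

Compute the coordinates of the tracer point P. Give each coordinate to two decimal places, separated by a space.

-1.14 0.59

A=(0,0), D=(10.00,0)
B = A + 1.00·(cos280°, sin280°) = (0.1736, -0.9848)
|BD| = 9.8756
circle(B,6.00) ∩ circle(D,9.00): a=2.6594, h=5.3784
  candidates: C₊=(2.2835,4.6320) cross=53.115; C₋=(3.3562,-6.0712) cross=-53.115
  mode + wants cross > 0 → take C=(2.2835,4.6320) (cross=53.115)
ex = (C−B)/|BC| = (0.3516,0.9361); ey = (-0.9361,0.3516)
P = B + 1.01·ex + 1.78·ey = (-1.1375,0.5866)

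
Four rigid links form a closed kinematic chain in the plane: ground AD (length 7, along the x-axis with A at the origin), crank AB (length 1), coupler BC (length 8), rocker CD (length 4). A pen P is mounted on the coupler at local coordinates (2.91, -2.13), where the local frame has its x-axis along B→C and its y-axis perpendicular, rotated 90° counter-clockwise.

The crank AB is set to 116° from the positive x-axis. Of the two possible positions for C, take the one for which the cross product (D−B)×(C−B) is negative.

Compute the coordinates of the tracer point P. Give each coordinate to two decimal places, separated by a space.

0.63 -2.55

A=(0,0), D=(7.00,0)
B = A + 1.00·(cos116°, sin116°) = (-0.4384, 0.8988)
|BD| = 7.4925
circle(B,8.00) ∩ circle(D,4.00): a=6.9495, h=3.9630
  candidates: C₊=(6.9363,3.9995) cross=29.692; C₋=(5.9855,-3.8692) cross=-29.692
  mode - wants cross < 0 → take C=(5.9855,-3.8692) (cross=-29.692)
ex = (C−B)/|BC| = (0.8030,-0.5960); ey = (0.5960,0.8030)
P = B + 2.91·ex + -2.13·ey = (0.6288,-2.5459)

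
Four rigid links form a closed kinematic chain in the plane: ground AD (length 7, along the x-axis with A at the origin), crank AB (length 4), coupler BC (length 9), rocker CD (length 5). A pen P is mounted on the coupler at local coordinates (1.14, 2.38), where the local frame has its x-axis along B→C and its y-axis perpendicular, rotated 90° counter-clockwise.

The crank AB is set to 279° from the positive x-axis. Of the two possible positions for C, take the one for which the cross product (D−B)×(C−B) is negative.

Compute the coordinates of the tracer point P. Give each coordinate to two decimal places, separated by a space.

A=(0,0), D=(7.00,0)
B = A + 4.00·(cos279°, sin279°) = (0.6257, -3.9508)
|BD| = 7.4993
circle(B,9.00) ∩ circle(D,5.00): a=7.4833, h=5.0000
  candidates: C₊=(4.3524,4.2415) cross=37.496; C₋=(9.6205,-4.2583) cross=-37.496
  mode - wants cross < 0 → take C=(9.6205,-4.2583) (cross=-37.496)
ex = (C−B)/|BC| = (0.9994,-0.0342); ey = (0.0342,0.9994)
P = B + 1.14·ex + 2.38·ey = (1.8464,-1.6111)

1.85 -1.61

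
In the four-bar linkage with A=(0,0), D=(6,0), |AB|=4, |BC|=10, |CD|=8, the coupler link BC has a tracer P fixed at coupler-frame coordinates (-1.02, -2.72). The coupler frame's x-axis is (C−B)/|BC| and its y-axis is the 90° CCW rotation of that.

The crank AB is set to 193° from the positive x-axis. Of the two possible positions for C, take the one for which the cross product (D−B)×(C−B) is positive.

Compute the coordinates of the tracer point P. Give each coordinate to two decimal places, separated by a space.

A=(0,0), D=(6.00,0)
B = A + 4.00·(cos193°, sin193°) = (-3.8975, -0.8998)
|BD| = 9.9383
circle(B,10.00) ∩ circle(D,8.00): a=6.7803, h=7.3503
  candidates: C₊=(2.1895,7.0342) cross=73.050; C₋=(3.5205,-7.6061) cross=-73.050
  mode + wants cross > 0 → take C=(2.1895,7.0342) (cross=73.050)
ex = (C−B)/|BC| = (0.6087,0.7934); ey = (-0.7934,0.6087)
P = B + -1.02·ex + -2.72·ey = (-2.3603,-3.3647)

-2.36 -3.36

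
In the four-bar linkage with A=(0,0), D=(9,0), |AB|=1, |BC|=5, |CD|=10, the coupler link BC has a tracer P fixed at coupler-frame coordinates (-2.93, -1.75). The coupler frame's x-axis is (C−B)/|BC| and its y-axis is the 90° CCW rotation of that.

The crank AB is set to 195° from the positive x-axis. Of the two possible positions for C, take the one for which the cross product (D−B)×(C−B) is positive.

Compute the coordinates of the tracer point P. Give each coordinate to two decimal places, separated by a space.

A=(0,0), D=(9.00,0)
B = A + 1.00·(cos195°, sin195°) = (-0.9659, -0.2588)
|BD| = 9.9693
circle(B,5.00) ∩ circle(D,10.00): a=1.2231, h=4.8481
  candidates: C₊=(0.1309,4.6194) cross=48.332; C₋=(0.3826,-5.0735) cross=-48.332
  mode + wants cross > 0 → take C=(0.1309,4.6194) (cross=48.332)
ex = (C−B)/|BC| = (0.2194,0.9756); ey = (-0.9756,0.2194)
P = B + -2.93·ex + -1.75·ey = (0.0987,-3.5013)

0.10 -3.50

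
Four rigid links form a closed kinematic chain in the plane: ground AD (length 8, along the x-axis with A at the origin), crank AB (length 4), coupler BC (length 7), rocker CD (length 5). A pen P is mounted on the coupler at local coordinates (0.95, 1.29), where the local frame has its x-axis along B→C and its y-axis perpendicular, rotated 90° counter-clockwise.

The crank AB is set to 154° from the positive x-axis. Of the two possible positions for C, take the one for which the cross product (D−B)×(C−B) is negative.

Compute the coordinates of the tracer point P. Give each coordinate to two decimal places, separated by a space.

-2.28 2.67

A=(0,0), D=(8.00,0)
B = A + 4.00·(cos154°, sin154°) = (-3.5952, 1.7535)
|BD| = 11.7270
circle(B,7.00) ∩ circle(D,5.00): a=6.8868, h=1.2539
  candidates: C₊=(3.4017,1.9635) cross=14.704; C₋=(3.0267,-0.5160) cross=-14.704
  mode - wants cross < 0 → take C=(3.0267,-0.5160) (cross=-14.704)
ex = (C−B)/|BC| = (0.9460,-0.3242); ey = (0.3242,0.9460)
P = B + 0.95·ex + 1.29·ey = (-2.2783,2.6658)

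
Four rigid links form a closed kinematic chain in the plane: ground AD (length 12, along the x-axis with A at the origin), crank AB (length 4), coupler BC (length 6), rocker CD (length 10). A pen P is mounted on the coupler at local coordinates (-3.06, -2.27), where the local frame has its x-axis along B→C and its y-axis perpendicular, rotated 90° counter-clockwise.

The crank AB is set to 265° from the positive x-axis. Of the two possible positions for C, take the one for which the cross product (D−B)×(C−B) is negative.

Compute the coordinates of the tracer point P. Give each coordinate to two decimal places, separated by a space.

A=(0,0), D=(12.00,0)
B = A + 4.00·(cos265°, sin265°) = (-0.3486, -3.9848)
|BD| = 12.9756
circle(B,6.00) ∩ circle(D,10.00): a=4.0217, h=4.4527
  candidates: C₊=(2.1113,1.4878) cross=57.776; C₋=(4.8461,-6.9873) cross=-57.776
  mode - wants cross < 0 → take C=(4.8461,-6.9873) (cross=-57.776)
ex = (C−B)/|BC| = (0.8658,-0.5004); ey = (0.5004,0.8658)
P = B + -3.06·ex + -2.27·ey = (-4.1339,-4.4189)

-4.13 -4.42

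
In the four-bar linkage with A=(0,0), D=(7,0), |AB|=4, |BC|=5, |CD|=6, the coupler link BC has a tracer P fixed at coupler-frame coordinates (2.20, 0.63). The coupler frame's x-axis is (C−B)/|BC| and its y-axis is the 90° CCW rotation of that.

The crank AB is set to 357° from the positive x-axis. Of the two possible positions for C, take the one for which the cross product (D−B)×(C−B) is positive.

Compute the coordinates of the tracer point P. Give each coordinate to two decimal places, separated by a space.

3.08 1.89

A=(0,0), D=(7.00,0)
B = A + 4.00·(cos357°, sin357°) = (3.9945, -0.2093)
|BD| = 3.0128
circle(B,5.00) ∩ circle(D,6.00): a=-0.3192, h=4.9898
  candidates: C₊=(3.3294,4.7462) cross=15.033; C₋=(4.0228,-5.2093) cross=-15.033
  mode + wants cross > 0 → take C=(3.3294,4.7462) (cross=15.033)
ex = (C−B)/|BC| = (-0.1330,0.9911); ey = (-0.9911,-0.1330)
P = B + 2.20·ex + 0.63·ey = (3.0775,1.8873)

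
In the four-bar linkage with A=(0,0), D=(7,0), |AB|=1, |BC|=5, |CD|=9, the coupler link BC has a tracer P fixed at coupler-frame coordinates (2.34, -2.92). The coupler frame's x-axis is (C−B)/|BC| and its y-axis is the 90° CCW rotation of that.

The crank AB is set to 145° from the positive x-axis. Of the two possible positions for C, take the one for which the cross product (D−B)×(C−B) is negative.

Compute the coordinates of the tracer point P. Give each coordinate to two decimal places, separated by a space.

A=(0,0), D=(7.00,0)
B = A + 1.00·(cos145°, sin145°) = (-0.8192, 0.5736)
|BD| = 7.8402
circle(B,5.00) ∩ circle(D,9.00): a=0.3487, h=4.9878
  candidates: C₊=(-0.1065,5.5225) cross=39.105; C₋=(-0.8363,-4.4264) cross=-39.105
  mode - wants cross < 0 → take C=(-0.8363,-4.4264) (cross=-39.105)
ex = (C−B)/|BC| = (-0.0034,-1.0000); ey = (1.0000,-0.0034)
P = B + 2.34·ex + -2.92·ey = (-3.7471,-1.7564)

-3.75 -1.76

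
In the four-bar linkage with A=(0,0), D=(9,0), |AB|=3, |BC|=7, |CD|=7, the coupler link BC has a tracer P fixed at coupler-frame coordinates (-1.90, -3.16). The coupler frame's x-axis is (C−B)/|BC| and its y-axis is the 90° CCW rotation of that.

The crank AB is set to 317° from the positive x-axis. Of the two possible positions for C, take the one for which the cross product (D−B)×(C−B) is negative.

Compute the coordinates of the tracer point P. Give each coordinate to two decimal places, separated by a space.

A=(0,0), D=(9.00,0)
B = A + 3.00·(cos317°, sin317°) = (2.1941, -2.0460)
|BD| = 7.1068
circle(B,7.00) ∩ circle(D,7.00): a=3.5534, h=6.0310
  candidates: C₊=(3.8607,4.7527) cross=42.861; C₋=(7.3333,-6.7987) cross=-42.861
  mode - wants cross < 0 → take C=(7.3333,-6.7987) (cross=-42.861)
ex = (C−B)/|BC| = (0.7342,-0.6790); ey = (0.6790,0.7342)
P = B + -1.90·ex + -3.16·ey = (-1.3464,-3.0760)

-1.35 -3.08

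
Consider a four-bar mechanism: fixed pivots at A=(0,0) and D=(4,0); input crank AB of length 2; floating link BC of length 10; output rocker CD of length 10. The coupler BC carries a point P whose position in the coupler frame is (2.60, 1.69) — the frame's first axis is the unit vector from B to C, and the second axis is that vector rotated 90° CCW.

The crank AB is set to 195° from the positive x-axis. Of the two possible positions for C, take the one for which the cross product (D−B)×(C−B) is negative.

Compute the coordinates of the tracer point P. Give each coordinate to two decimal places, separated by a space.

0.62 -2.28

A=(0,0), D=(4.00,0)
B = A + 2.00·(cos195°, sin195°) = (-1.9319, -0.5176)
|BD| = 5.9544
circle(B,10.00) ∩ circle(D,10.00): a=2.9772, h=9.5465
  candidates: C₊=(0.2042,9.2516) cross=56.844; C₋=(1.8640,-9.7692) cross=-56.844
  mode - wants cross < 0 → take C=(1.8640,-9.7692) (cross=-56.844)
ex = (C−B)/|BC| = (0.3796,-0.9252); ey = (0.9252,0.3796)
P = B + 2.60·ex + 1.69·ey = (0.6186,-2.2815)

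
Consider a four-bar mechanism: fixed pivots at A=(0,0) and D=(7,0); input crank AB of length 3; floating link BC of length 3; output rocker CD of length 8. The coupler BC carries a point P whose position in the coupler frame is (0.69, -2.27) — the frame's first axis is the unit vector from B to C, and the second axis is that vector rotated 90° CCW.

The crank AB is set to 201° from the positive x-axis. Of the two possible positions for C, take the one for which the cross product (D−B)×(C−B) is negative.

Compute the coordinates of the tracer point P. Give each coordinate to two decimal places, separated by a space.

-3.66 -3.29

A=(0,0), D=(7.00,0)
B = A + 3.00·(cos201°, sin201°) = (-2.8007, -1.0751)
|BD| = 9.8595
circle(B,3.00) ∩ circle(D,8.00): a=2.1406, h=2.1019
  candidates: C₊=(-0.9021,1.2477) cross=20.724; C₋=(-0.4437,-2.9310) cross=-20.724
  mode - wants cross < 0 → take C=(-0.4437,-2.9310) (cross=-20.724)
ex = (C−B)/|BC| = (0.7857,-0.6186); ey = (0.6186,0.7857)
P = B + 0.69·ex + -2.27·ey = (-3.6629,-3.2854)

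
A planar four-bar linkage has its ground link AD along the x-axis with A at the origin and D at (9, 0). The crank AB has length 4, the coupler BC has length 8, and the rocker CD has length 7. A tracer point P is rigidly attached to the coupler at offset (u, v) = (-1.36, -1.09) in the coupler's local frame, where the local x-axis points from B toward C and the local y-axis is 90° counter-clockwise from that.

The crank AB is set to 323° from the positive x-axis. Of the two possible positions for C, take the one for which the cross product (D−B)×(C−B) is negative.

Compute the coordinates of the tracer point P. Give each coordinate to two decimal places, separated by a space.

A=(0,0), D=(9.00,0)
B = A + 4.00·(cos323°, sin323°) = (3.1945, -2.4073)
|BD| = 6.2848
circle(B,8.00) ∩ circle(D,7.00): a=4.3357, h=6.7232
  candidates: C₊=(4.6244,5.4639) cross=42.254; C₋=(9.7748,-6.9570) cross=-42.254
  mode - wants cross < 0 → take C=(9.7748,-6.9570) (cross=-42.254)
ex = (C−B)/|BC| = (0.8225,-0.5687); ey = (0.5687,0.8225)
P = B + -1.36·ex + -1.09·ey = (1.4560,-2.5304)

1.46 -2.53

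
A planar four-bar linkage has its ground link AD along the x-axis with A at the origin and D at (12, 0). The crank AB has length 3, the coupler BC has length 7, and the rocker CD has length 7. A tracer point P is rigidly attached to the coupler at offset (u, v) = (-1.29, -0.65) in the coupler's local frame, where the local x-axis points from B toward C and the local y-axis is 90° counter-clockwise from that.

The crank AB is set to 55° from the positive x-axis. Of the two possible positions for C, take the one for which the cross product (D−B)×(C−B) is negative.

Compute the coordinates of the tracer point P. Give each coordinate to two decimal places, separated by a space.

0.44 3.13

A=(0,0), D=(12.00,0)
B = A + 3.00·(cos55°, sin55°) = (1.7207, 2.4575)
|BD| = 10.5689
circle(B,7.00) ∩ circle(D,7.00): a=5.2845, h=4.5907
  candidates: C₊=(7.9278,5.6936) cross=48.519; C₋=(5.7930,-3.2361) cross=-48.519
  mode - wants cross < 0 → take C=(5.7930,-3.2361) (cross=-48.519)
ex = (C−B)/|BC| = (0.5817,-0.8134); ey = (0.8134,0.5817)
P = B + -1.29·ex + -0.65·ey = (0.4416,3.1286)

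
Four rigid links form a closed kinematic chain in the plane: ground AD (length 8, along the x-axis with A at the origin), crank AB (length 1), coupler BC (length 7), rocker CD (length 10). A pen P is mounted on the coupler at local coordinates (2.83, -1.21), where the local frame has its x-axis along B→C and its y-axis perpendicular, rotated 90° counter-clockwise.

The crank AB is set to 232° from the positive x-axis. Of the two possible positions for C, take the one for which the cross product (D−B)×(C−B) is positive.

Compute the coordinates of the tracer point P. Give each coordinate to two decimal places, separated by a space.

A=(0,0), D=(8.00,0)
B = A + 1.00·(cos232°, sin232°) = (-0.6157, -0.7880)
|BD| = 8.6516
circle(B,7.00) ∩ circle(D,10.00): a=1.3784, h=6.8629
  candidates: C₊=(0.1319,6.1720) cross=59.376; C₋=(1.3821,-7.4969) cross=-59.376
  mode + wants cross > 0 → take C=(0.1319,6.1720) (cross=59.376)
ex = (C−B)/|BC| = (0.1068,0.9943); ey = (-0.9943,0.1068)
P = B + 2.83·ex + -1.21·ey = (0.8896,1.8966)

0.89 1.90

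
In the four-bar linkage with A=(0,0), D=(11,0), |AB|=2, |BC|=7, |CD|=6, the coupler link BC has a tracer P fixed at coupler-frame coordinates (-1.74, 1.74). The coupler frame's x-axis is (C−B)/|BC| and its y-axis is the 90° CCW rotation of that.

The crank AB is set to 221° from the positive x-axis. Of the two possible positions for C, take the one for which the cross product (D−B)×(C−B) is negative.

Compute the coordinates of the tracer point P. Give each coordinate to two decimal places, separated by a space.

A=(0,0), D=(11.00,0)
B = A + 2.00·(cos221°, sin221°) = (-1.5094, -1.3121)
|BD| = 12.5780
circle(B,7.00) ∩ circle(D,6.00): a=6.8058, h=1.6374
  candidates: C₊=(5.0884,1.0263) cross=20.596; C₋=(5.4301,-2.2306) cross=-20.596
  mode - wants cross < 0 → take C=(5.4301,-2.2306) (cross=-20.596)
ex = (C−B)/|BC| = (0.9914,-0.1312); ey = (0.1312,0.9914)
P = B + -1.74·ex + 1.74·ey = (-3.0061,0.6412)

-3.01 0.64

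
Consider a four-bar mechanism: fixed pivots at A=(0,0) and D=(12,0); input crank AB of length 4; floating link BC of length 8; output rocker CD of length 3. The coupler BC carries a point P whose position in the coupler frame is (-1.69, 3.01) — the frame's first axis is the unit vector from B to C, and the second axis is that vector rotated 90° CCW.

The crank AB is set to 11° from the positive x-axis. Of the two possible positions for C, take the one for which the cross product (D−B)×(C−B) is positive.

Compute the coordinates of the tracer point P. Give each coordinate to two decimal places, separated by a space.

1.47 3.19

A=(0,0), D=(12.00,0)
B = A + 4.00·(cos11°, sin11°) = (3.9265, 0.7632)
|BD| = 8.1095
circle(B,8.00) ∩ circle(D,3.00): a=7.4458, h=2.9257
  candidates: C₊=(11.6146,2.9751) cross=23.726; C₋=(11.0639,-2.8502) cross=-23.726
  mode + wants cross > 0 → take C=(11.6146,2.9751) (cross=23.726)
ex = (C−B)/|BC| = (0.9610,0.2765); ey = (-0.2765,0.9610)
P = B + -1.69·ex + 3.01·ey = (1.4702,3.1886)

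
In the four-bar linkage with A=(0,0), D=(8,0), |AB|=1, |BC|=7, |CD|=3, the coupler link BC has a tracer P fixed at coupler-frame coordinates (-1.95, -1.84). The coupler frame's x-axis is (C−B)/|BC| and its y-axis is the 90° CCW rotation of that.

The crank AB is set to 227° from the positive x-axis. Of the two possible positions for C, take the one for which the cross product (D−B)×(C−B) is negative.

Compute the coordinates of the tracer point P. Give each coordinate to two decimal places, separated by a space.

-3.00 -2.07

A=(0,0), D=(8.00,0)
B = A + 1.00·(cos227°, sin227°) = (-0.6820, -0.7314)
|BD| = 8.7127
circle(B,7.00) ∩ circle(D,3.00): a=6.6519, h=2.1801
  candidates: C₊=(5.7634,1.9994) cross=18.994; C₋=(6.1294,-2.3454) cross=-18.994
  mode - wants cross < 0 → take C=(6.1294,-2.3454) (cross=-18.994)
ex = (C−B)/|BC| = (0.9731,-0.2306); ey = (0.2306,0.9731)
P = B + -1.95·ex + -1.84·ey = (-3.0037,-2.0722)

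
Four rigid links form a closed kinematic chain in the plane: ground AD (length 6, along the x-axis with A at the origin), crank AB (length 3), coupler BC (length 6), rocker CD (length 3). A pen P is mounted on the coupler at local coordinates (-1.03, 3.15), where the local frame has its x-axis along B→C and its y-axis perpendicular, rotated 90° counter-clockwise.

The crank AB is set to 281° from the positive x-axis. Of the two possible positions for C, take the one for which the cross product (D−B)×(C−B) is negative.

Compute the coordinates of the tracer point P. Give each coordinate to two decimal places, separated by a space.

A=(0,0), D=(6.00,0)
B = A + 3.00·(cos281°, sin281°) = (0.5724, -2.9449)
|BD| = 6.1750
circle(B,6.00) ∩ circle(D,3.00): a=5.2737, h=2.8614
  candidates: C₊=(3.8432,2.0852) cross=17.669; C₋=(6.5724,-2.9449) cross=-17.669
  mode - wants cross < 0 → take C=(6.5724,-2.9449) (cross=-17.669)
ex = (C−B)/|BC| = (1.0000,-0.0000); ey = (0.0000,1.0000)
P = B + -1.03·ex + 3.15·ey = (-0.4576,0.2051)

-0.46 0.21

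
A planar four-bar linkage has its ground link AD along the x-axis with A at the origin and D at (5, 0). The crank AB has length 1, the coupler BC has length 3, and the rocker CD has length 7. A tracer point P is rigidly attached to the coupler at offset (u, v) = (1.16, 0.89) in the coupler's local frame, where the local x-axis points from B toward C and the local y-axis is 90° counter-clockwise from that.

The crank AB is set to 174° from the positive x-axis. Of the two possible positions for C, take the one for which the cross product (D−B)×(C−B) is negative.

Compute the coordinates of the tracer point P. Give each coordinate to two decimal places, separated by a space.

-0.26 -1.16

A=(0,0), D=(5.00,0)
B = A + 1.00·(cos174°, sin174°) = (-0.9945, 0.1045)
|BD| = 5.9954
circle(B,3.00) ∩ circle(D,7.00): a=-0.3382, h=2.9809
  candidates: C₊=(-1.2807,3.0909) cross=17.872; C₋=(-1.3846,-2.8700) cross=-17.872
  mode - wants cross < 0 → take C=(-1.3846,-2.8700) (cross=-17.872)
ex = (C−B)/|BC| = (-0.1300,-0.9915); ey = (0.9915,-0.1300)
P = B + 1.16·ex + 0.89·ey = (-0.2629,-1.1613)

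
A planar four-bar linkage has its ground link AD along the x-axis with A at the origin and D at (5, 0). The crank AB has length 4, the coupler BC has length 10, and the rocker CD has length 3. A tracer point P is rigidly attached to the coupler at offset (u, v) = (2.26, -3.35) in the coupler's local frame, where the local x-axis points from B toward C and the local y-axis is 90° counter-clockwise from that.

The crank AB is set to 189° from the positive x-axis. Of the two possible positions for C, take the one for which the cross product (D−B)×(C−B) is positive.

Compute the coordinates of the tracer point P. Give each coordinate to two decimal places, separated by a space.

A=(0,0), D=(5.00,0)
B = A + 4.00·(cos189°, sin189°) = (-3.9508, -0.6257)
|BD| = 8.9726
circle(B,10.00) ∩ circle(D,3.00): a=9.5573, h=2.9425
  candidates: C₊=(5.3781,2.9761) cross=26.402; C₋=(5.7885,-2.8945) cross=-26.402
  mode + wants cross > 0 → take C=(5.3781,2.9761) (cross=26.402)
ex = (C−B)/|BC| = (0.9329,0.3602); ey = (-0.3602,0.9329)
P = B + 2.26·ex + -3.35·ey = (-0.6358,-2.9369)

-0.64 -2.94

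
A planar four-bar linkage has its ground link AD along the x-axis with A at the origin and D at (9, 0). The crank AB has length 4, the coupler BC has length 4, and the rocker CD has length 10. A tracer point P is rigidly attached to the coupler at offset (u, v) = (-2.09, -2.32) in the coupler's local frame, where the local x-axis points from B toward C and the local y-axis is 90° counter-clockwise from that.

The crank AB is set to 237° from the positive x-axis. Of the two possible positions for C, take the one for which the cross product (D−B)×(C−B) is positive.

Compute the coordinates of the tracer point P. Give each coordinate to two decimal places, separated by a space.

-0.58 -6.04

A=(0,0), D=(9.00,0)
B = A + 4.00·(cos237°, sin237°) = (-2.1786, -3.3547)
|BD| = 11.6711
circle(B,4.00) ∩ circle(D,10.00): a=2.2369, h=3.3161
  candidates: C₊=(-0.9892,0.4644) cross=38.702; C₋=(0.9171,-5.8878) cross=-38.702
  mode + wants cross > 0 → take C=(-0.9892,0.4644) (cross=38.702)
ex = (C−B)/|BC| = (0.2973,0.9548); ey = (-0.9548,0.2973)
P = B + -2.09·ex + -2.32·ey = (-0.5849,-6.0400)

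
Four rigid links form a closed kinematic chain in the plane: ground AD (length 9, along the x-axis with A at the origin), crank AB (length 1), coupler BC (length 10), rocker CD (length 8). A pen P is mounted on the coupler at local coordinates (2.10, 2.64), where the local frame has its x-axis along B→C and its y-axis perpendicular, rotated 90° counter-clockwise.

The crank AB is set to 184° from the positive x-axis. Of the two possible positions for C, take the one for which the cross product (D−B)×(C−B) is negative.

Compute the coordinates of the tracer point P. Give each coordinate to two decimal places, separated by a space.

A=(0,0), D=(9.00,0)
B = A + 1.00·(cos184°, sin184°) = (-0.9976, -0.0698)
|BD| = 9.9978
circle(B,10.00) ∩ circle(D,8.00): a=6.7993, h=7.3328
  candidates: C₊=(5.7504,7.3103) cross=73.312; C₋=(5.8527,-7.3549) cross=-73.312
  mode - wants cross < 0 → take C=(5.8527,-7.3549) (cross=-73.312)
ex = (C−B)/|BC| = (0.6850,-0.7285); ey = (0.7285,0.6850)
P = B + 2.10·ex + 2.64·ey = (2.3643,0.2088)

2.36 0.21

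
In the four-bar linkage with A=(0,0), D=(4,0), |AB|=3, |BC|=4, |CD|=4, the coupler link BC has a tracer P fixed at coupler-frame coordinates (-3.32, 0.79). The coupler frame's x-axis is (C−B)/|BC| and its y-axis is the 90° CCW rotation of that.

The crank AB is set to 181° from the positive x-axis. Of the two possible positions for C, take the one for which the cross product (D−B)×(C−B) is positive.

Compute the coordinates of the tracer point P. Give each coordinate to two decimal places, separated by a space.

A=(0,0), D=(4.00,0)
B = A + 3.00·(cos181°, sin181°) = (-2.9995, -0.0524)
|BD| = 6.9997
circle(B,4.00) ∩ circle(D,4.00): a=3.4999, h=1.9367
  candidates: C₊=(0.4857,1.9105) cross=13.557; C₋=(0.5147,-1.9629) cross=-13.557
  mode + wants cross > 0 → take C=(0.4857,1.9105) (cross=13.557)
ex = (C−B)/|BC| = (0.8713,0.4907); ey = (-0.4907,0.8713)
P = B + -3.32·ex + 0.79·ey = (-6.2800,-0.9932)

-6.28 -0.99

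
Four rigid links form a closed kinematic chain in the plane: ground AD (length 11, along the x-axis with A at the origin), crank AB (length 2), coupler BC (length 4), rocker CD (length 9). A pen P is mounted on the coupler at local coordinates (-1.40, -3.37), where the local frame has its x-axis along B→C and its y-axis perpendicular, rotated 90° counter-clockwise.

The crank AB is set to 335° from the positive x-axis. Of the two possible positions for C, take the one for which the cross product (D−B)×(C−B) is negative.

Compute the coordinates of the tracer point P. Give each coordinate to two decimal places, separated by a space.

-1.84 -0.75

A=(0,0), D=(11.00,0)
B = A + 2.00·(cos335°, sin335°) = (1.8126, -0.8452)
|BD| = 9.2262
circle(B,4.00) ∩ circle(D,9.00): a=1.0905, h=3.8485
  candidates: C₊=(2.5460,3.0870) cross=35.507; C₋=(3.2511,-4.5776) cross=-35.507
  mode - wants cross < 0 → take C=(3.2511,-4.5776) (cross=-35.507)
ex = (C−B)/|BC| = (0.3596,-0.9331); ey = (0.9331,0.3596)
P = B + -1.40·ex + -3.37·ey = (-1.8354,-0.7508)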